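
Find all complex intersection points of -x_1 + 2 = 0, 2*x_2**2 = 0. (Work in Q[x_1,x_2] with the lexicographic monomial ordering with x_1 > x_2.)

Compute a lex Gröbner basis by Buchberger's algorithm.
f_1 = -x_1 + 2, LT = x_1.
f_2 = 2*x_2**2, LT = x_2**2.

The S-polynomials (S(f_1,f_2)) all reduce to 0 modulo the current basis, so we have a Gröbner basis.
Inter-reduce: drop elements whose leading term is divisible by another's, tail-reduce, and make monic.
Reduced Gröbner basis: {x_1 - 2, x_2**2}.

The lex basis is triangular: the last element involves only x_2. Solving x_2**2 = 0 gives x_2 ∈ {0}; substituting each value into the earlier elements determines the remaining variables.
  x_2 = 0: the earlier basis element becomes x_1 - 2 = 0, giving x_1 = 2 — point (2, 0).
This is the nonlinear analogue of row-reducing a linear system.

{(2, 0)}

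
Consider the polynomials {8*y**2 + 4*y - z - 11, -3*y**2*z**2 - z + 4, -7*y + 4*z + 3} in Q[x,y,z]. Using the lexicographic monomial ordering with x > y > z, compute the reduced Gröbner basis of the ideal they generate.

f_1 = 8*y**2 + 4*y - z - 11, LT = y**2.
f_2 = -3*y**2*z**2 - z + 4, LT = y**2*z**2.
f_3 = -7*y + 4*z + 3, LT = y.

S(f_1,f_2): lcm = y**2*z**2. S = 1/2*y*z**2 - 1/8*z**3 - 11/8*z**2 - 1/3*z + 4/3.
  leading term y*z**2: subtract (-1/14*z**2)·f_3 from 1/2*y*z**2 - 1/8*z**3 - 11/8*z**2 - 1/3*z + 4/3 → 9/56*z**3 - 65/56*z**2 - 1/3*z + 4/3
  leading term z**3: no divisor's leading term divides it; move 9/56*z**3 to the remainder.
  leading term z**2: no divisor's leading term divides it; move -65/56*z**2 to the remainder.
  leading term z: no divisor's leading term divides it; move -1/3*z to the remainder.
  leading term 1: no divisor's leading term divides it; move 4/3 to the remainder.
  remainder 9/56*z**3 - 65/56*z**2 - 1/3*z + 4/3 ≠ 0; add g_4 = 9/56*z**3 - 65/56*z**2 - 1/3*z + 4/3 to the basis.

S(f_1,f_3): lcm = y**2. S = 4/7*y*z + 13/14*y - 1/8*z - 11/8.
  leading term y*z: subtract (-4/49*z)·f_3 from 4/7*y*z + 13/14*y - 1/8*z - 11/8 → 13/14*y + 16/49*z**2 + 47/392*z - 11/8
  leading term y: subtract (-13/98)·f_3 from 13/14*y + 16/49*z**2 + 47/392*z - 11/8 → 16/49*z**2 + 255/392*z - 383/392
  leading term z**2: no divisor's leading term divides it; move 16/49*z**2 to the remainder.
  leading term z: no divisor's leading term divides it; move 255/392*z to the remainder.
  leading term 1: no divisor's leading term divides it; move -383/392 to the remainder.
  remainder 16/49*z**2 + 255/392*z - 383/392 ≠ 0; add g_5 = 16/49*z**2 + 255/392*z - 383/392 to the basis.

S(f_2,f_3): lcm = y**2*z**2. S = 4/7*y*z**3 + 3/7*y*z**2 + 1/3*z - 4/3.
  leading term y*z**3: subtract (-4/49*z**3)·f_3 from 4/7*y*z**3 + 3/7*y*z**2 + 1/3*z - 4/3 → 3/7*y*z**2 + 16/49*z**4 + 12/49*z**3 + 1/3*z - 4/3
  leading term y*z**2: subtract (-3/49*z**2)·f_3 from 3/7*y*z**2 + 16/49*z**4 + 12/49*z**3 + 1/3*z - 4/3 → 16/49*z**4 + 24/49*z**3 + 9/49*z**2 + 1/3*z - 4/3
  leading term z**4: subtract (128/63*z)·g_4 from 16/49*z**4 + 24/49*z**3 + 9/49*z**2 + 1/3*z - 4/3 → 1256/441*z**3 + 1139/1323*z**2 - 449/189*z - 4/3
  leading term z**3: subtract (10048/567)·g_4 from 1256/441*z**3 + 1139/1323*z**2 - 449/189*z - 4/3 → 12151/567*z**2 + 6007/1701*z - 42460/1701
  leading term z**2: subtract (85057/1296)·g_5 from 12151/567*z**2 + 6007/1701*z - 42460/1701 → -8526619/217728*z + 8526619/217728
  leading term z: no divisor's leading term divides it; move -8526619/217728*z to the remainder.
  leading term 1: no divisor's leading term divides it; move 8526619/217728 to the remainder.
  remainder -8526619/217728*z + 8526619/217728 ≠ 0; add g_6 = -8526619/217728*z + 8526619/217728 to the basis.

S(f_1,g_4): leading monomials are coprime, so the S-polynomial reduces to 0 (Buchberger's first criterion).
S(f_2,g_4): lcm = y**2*z**3. S = 65/9*y**2*z**2 + 56/27*y**2*z - 224/27*y**2 + 1/3*z**2 - 4/3*z.
  leading term y**2*z**2: subtract (65/72*z**2)·f_1 from 65/9*y**2*z**2 + 56/27*y**2*z - 224/27*y**2 + 1/3*z**2 - 4/3*z → 56/27*y**2*z - 224/27*y**2 - 65/18*y*z**2 + 65/72*z**3 + 739/72*z**2 - 4/3*z
  leading term y**2*z: subtract (7/27*z)·f_1 from 56/27*y**2*z - 224/27*y**2 - 65/18*y*z**2 + 65/72*z**3 + 739/72*z**2 - 4/3*z → -224/27*y**2 - 65/18*y*z**2 - 28/27*y*z + 65/72*z**3 + 2273/216*z**2 + 41/27*z
  leading term y**2: subtract (-28/27)·f_1 from -224/27*y**2 - 65/18*y*z**2 - 28/27*y*z + 65/72*z**3 + 2273/216*z**2 + 41/27*z → -65/18*y*z**2 - 28/27*y*z + 112/27*y + 65/72*z**3 + 2273/216*z**2 + 13/27*z - 308/27
  leading term y*z**2: subtract (65/126*z**2)·f_3 from -65/18*y*z**2 - 28/27*y*z + 112/27*y + 65/72*z**3 + 2273/216*z**2 + 13/27*z - 308/27 → -28/27*y*z + 112/27*y - 65/56*z**3 + 13571/1512*z**2 + 13/27*z - 308/27
  leading term y*z: subtract (4/27*z)·f_3 from -28/27*y*z + 112/27*y - 65/56*z**3 + 13571/1512*z**2 + 13/27*z - 308/27 → 112/27*y - 65/56*z**3 + 4225/504*z**2 + 1/27*z - 308/27
  leading term y: subtract (-16/27)·f_3 from 112/27*y - 65/56*z**3 + 4225/504*z**2 + 1/27*z - 308/27 → -65/56*z**3 + 4225/504*z**2 + 65/27*z - 260/27
  leading term z**3: subtract (-65/9)·g_4 from -65/56*z**3 + 4225/504*z**2 + 65/27*z - 260/27 → 0
  remainder 0.

S(f_3,g_4): leading monomials are coprime, so the S-polynomial reduces to 0 (Buchberger's first criterion).
S(f_1,g_5): leading monomials are coprime, so the S-polynomial reduces to 0 (Buchberger's first criterion).
S(f_2,g_5): lcm = y**2*z**2. S = -255/128*y**2*z + 383/128*y**2 + 1/3*z - 4/3.
  leading term y**2*z: subtract (-255/1024*z)·f_1 from -255/128*y**2*z + 383/128*y**2 + 1/3*z - 4/3 → 383/128*y**2 + 255/256*y*z - 255/1024*z**2 - 7391/3072*z - 4/3
  leading term y**2: subtract (383/1024)·f_1 from 383/128*y**2 + 255/256*y*z - 255/1024*z**2 - 7391/3072*z - 4/3 → 255/256*y*z - 383/256*y - 255/1024*z**2 - 3121/1536*z + 8543/3072
  leading term y*z: subtract (-255/1792*z)·f_3 from 255/256*y*z - 383/256*y - 255/1024*z**2 - 3121/1536*z + 8543/3072 → -383/256*y + 2295/7168*z**2 - 17257/10752*z + 8543/3072
  leading term y: subtract (383/1792)·f_3 from -383/256*y + 2295/7168*z**2 - 17257/10752*z + 8543/3072 → 2295/7168*z**2 - 26449/10752*z + 46013/21504
  leading term z**2: subtract (16065/16384)·g_5 from 2295/7168*z**2 - 26449/10752*z + 46013/21504 → -8526619/2752512*z + 8526619/2752512
  leading term z: subtract (81/1024)·g_6 from -8526619/2752512*z + 8526619/2752512 → 0
  remainder 0.

S(f_3,g_5): leading monomials are coprime, so the S-polynomial reduces to 0 (Buchberger's first criterion).
S(g_4,g_5): lcm = z**3. S = -10615/1152*z**2 + 3173/3456*z + 224/27.
  leading term z**2: subtract (-520135/18432)·g_5 from -10615/1152*z**2 + 3173/3456*z + 224/27 → 8526619/442368*z - 8526619/442368
  leading term z: subtract (-63/128)·g_6 from 8526619/442368*z - 8526619/442368 → 0
  remainder 0.

S(f_1,g_6): leading monomials are coprime, so the S-polynomial reduces to 0 (Buchberger's first criterion).
S(f_2,g_6): lcm = y**2*z**2. S = y**2*z + 1/3*z - 4/3.
  leading term y**2*z: subtract (1/8*z)·f_1 from y**2*z + 1/3*z - 4/3 → -1/2*y*z + 1/8*z**2 + 41/24*z - 4/3
  leading term y*z: subtract (1/14*z)·f_3 from -1/2*y*z + 1/8*z**2 + 41/24*z - 4/3 → -9/56*z**2 + 251/168*z - 4/3
  leading term z**2: subtract (-63/128)·g_5 from -9/56*z**2 + 251/168*z - 4/3 → 39013/21504*z - 39013/21504
  leading term z: subtract (-3160053/68212952)·g_6 from 39013/21504*z - 39013/21504 → 0
  remainder 0.

S(f_3,g_6): leading monomials are coprime, so the S-polynomial reduces to 0 (Buchberger's first criterion).
S(g_4,g_6): lcm = z**3. S = -56/9*z**2 - 56/27*z + 224/27.
  leading term z**2: subtract (-343/18)·g_5 from -56/9*z**2 - 56/27*z + 224/27 → 4459/432*z - 4459/432
  leading term z: subtract (-2247336/8526619)·g_6 from 4459/432*z - 4459/432 → 0
  remainder 0.

S(g_5,g_6): lcm = z**2. S = 383/128*z - 383/128.
  leading term z: subtract (-651483/8526619)·g_6 from 383/128*z - 383/128 → 0
  remainder 0.

Every S-polynomial of the final basis reduces to 0, so we have a Gröbner basis.
Inter-reduce: drop elements whose leading term is divisible by another's, tail-reduce, and make monic.

G = {y - 1, z - 1}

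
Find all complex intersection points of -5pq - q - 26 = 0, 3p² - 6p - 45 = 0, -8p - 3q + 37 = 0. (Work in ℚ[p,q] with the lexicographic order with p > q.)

Compute a lex Gröbner basis by Buchberger's algorithm.
f_1 = -5pq - q - 26, LT = pq.
f_2 = 3p² - 6p - 45, LT = p².
f_3 = -8p - 3q + 37, LT = p.

S(f_1,f_2): lcm = p²q. S = 11/5pq + 26/5p + 15q.
  reduce S modulo (f_1, f_2, f_3):
  remainder 1261/100q + 1261/100 ≠ 0; add h_4 = 1261/100q + 1261/100 to the basis.

The other S-polynomials (S(f_1,f_3), S(f_2,f_3), S(f_1,h_4), S(f_2,h_4), S(f_3,h_4)) all reduce to 0 modulo the current basis, so we have a Gröbner basis.
Inter-reduce: drop elements whose leading term is divisible by another's, tail-reduce, and make monic.
Reduced Gröbner basis: {p - 5, q + 1}.

Since the basis is lex-ordered, q + 1 is univariate in q. Its roots are {-1}. Back-substituting each root into the other basis elements fixes the other coordinates.
  q = -1: the earlier basis element becomes p - 5 = 0, giving p = 5 — point (5, -1).

{(5, -1)}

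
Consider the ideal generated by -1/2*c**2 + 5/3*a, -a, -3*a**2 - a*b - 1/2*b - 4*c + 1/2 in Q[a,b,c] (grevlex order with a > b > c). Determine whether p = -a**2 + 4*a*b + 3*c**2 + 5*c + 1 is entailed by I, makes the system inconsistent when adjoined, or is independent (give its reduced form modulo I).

Adjoining -a**2 + 4*a*b + 3*c**2 + 5*c + 1 makes the ideal the whole ring: the system is inconsistent.

First compute the reduced Gröbner basis of I by Buchberger's algorithm.
f_1 = -1/2*c**2 + 5/3*a, LT = c**2.
f_2 = -a, LT = a.
f_3 = -3*a**2 - a*b - 1/2*b - 4*c + 1/2, LT = a**2.

S(f_1,f_2): leading monomials are coprime, so the S-polynomial reduces to 0 (Buchberger's first criterion).
S(f_1,f_3): leading monomials are coprime, so the S-polynomial reduces to 0 (Buchberger's first criterion).
S(f_2,f_3): lcm = a**2. S = -1/3*a*b - 1/6*b - 4/3*c + 1/6.
  leading term a*b: subtract (1/3*b)·f_2 from -1/3*a*b - 1/6*b - 4/3*c + 1/6 → -1/6*b - 4/3*c + 1/6
  leading term b: no divisor's leading term divides it; move -1/6*b to the remainder.
  leading term c: no divisor's leading term divides it; move -4/3*c to the remainder.
  leading term 1: no divisor's leading term divides it; move 1/6 to the remainder.
  remainder -1/6*b - 4/3*c + 1/6 ≠ 0; add h_4 = -1/6*b - 4/3*c + 1/6 to the basis.

S(f_1,h_4): leading monomials are coprime, so the S-polynomial reduces to 0 (Buchberger's first criterion).
S(f_2,h_4): leading monomials are coprime, so the S-polynomial reduces to 0 (Buchberger's first criterion).
S(f_3,h_4): leading monomials are coprime, so the S-polynomial reduces to 0 (Buchberger's first criterion).
Every S-polynomial of the final basis reduces to 0, so we have a Gröbner basis.
Inter-reduce: drop elements whose leading term is divisible by another's, tail-reduce, and make monic.
Reduced Gröbner basis: {c**2, a, b + 8*c - 1}.
Label its elements g_1 = c**2, g_2 = a, g_3 = b + 8*c - 1.

Reduce p = -a**2 + 4*a*b + 3*c**2 + 5*c + 1 modulo G:
  leading term a**2: subtract (-a)·g_2 from -a**2 + 4*a*b + 3*c**2 + 5*c + 1 → 4*a*b + 3*c**2 + 5*c + 1
  leading term a*b: subtract (4*b)·g_2 from 4*a*b + 3*c**2 + 5*c + 1 → 3*c**2 + 5*c + 1
  leading term c**2: subtract (3)·g_1 from 3*c**2 + 5*c + 1 → 5*c + 1
  leading term c: no divisor's leading term divides it; move 5*c to the remainder.
  leading term 1: no divisor's leading term divides it; move 1 to the remainder.
  normal form = 5*c + 1.
The normal form is nonzero, so p ∉ I. Since p minus its normal form lies in I, I + (p) = I + (r) where r = 5*c + 1; decide whether this ideal is the whole ring.
Run Buchberger on G together with r (pairs among the g_i already reduce to 0 since G is a Gröbner basis):
g_1 = c**2, LT = c**2.
g_2 = a, LT = a.
g_3 = b + 8*c - 1, LT = b.
r = 5*c + 1, LT = c.

S(g_1,g_2): leading monomials are coprime, so the S-polynomial reduces to 0 (Buchberger's first criterion).
S(g_1,g_3): leading monomials are coprime, so the S-polynomial reduces to 0 (Buchberger's first criterion).
S(g_1,r): lcm = c**2. S = -1/5*c.
  leading term c: subtract (-1/25)·r from -1/5*c → 1/25
  leading term 1: no divisor's leading term divides it; move 1/25 to the remainder.
  remainder 1/25 ≠ 0; add m_5 = 1/25 to the basis.

S(g_2,g_3): leading monomials are coprime, so the S-polynomial reduces to 0 (Buchberger's first criterion).
S(g_2,r): leading monomials are coprime, so the S-polynomial reduces to 0 (Buchberger's first criterion).
S(g_3,r): leading monomials are coprime, so the S-polynomial reduces to 0 (Buchberger's first criterion).
S(g_1,m_5): leading monomials are coprime, so the S-polynomial reduces to 0 (Buchberger's first criterion).
S(g_2,m_5): leading monomials are coprime, so the S-polynomial reduces to 0 (Buchberger's first criterion).
S(g_3,m_5): leading monomials are coprime, so the S-polynomial reduces to 0 (Buchberger's first criterion).
S(r,m_5): leading monomials are coprime, so the S-polynomial reduces to 0 (Buchberger's first criterion).
Every S-polynomial of the final basis reduces to 0, so we have a Gröbner basis.
Inter-reduce: drop elements whose leading term is divisible by another's, tail-reduce, and make monic.
Reduced Gröbner basis: {1}.
The reduced Gröbner basis of I + (p) is {1}: the ideal is the whole ring, so the enlarged system has no common solution — adjoining p is inconsistent.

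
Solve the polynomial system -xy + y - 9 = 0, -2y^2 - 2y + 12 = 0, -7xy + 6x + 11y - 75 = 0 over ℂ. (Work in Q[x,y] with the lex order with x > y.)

Compute a lex Gröbner basis by Buchberger's algorithm.
f_1 = -xy + y - 9, LT = xy.
f_2 = -2y^2 - 2y + 12, LT = y^2.
f_3 = -7xy + 6x + 11y - 75, LT = xy.

S(f_1,f_2): lcm = xy^2. S = -xy + 6x - y^2 + 9y.
  leading term xy: subtract (1)·f_1 from -xy + 6x - y^2 + 9y → 6x - y^2 + 8y + 9
  leading term x: no divisor's leading term divides it; move 6x to the remainder.
  leading term y^2: subtract (1/2)·f_2 from -y^2 + 8y + 9 → 9y + 3
  leading term y: no divisor's leading term divides it; move 9y to the remainder.
  leading term 1: no divisor's leading term divides it; move 3 to the remainder.
  remainder 6x + 9y + 3 ≠ 0; add h_4 = 6x + 9y + 3 to the basis.

S(f_1,f_3): lcm = xy. S = 6/7x + 4/7y - 12/7.
  leading term x: subtract (1/7)·h_4 from 6/7x + 4/7y - 12/7 → -5/7y - 15/7
  leading term y: no divisor's leading term divides it; move -5/7y to the remainder.
  leading term 1: no divisor's leading term divides it; move -15/7 to the remainder.
  remainder -5/7y - 15/7 ≠ 0; add h_5 = -5/7y - 15/7 to the basis.

The other S-polynomials (S(f_2,f_3), S(f_1,h_4), S(f_2,h_4), S(f_3,h_4), S(f_1,h_5), S(f_2,h_5), S(f_3,h_5), S(h_4,h_5)) all reduce to 0 modulo the current basis, so we have a Gröbner basis.
Inter-reduce: drop elements whose leading term is divisible by another's, tail-reduce, and make monic.
Reduced Gröbner basis: {x - 4, y + 3}.

Since the basis is lex-ordered, y + 3 is univariate in y. Its roots are {-3}. Back-substituting each root into the other basis elements fixes the other coordinates.
  y = -3: the earlier basis element becomes x - 4 = 0, giving x = 4 — point (4, -3).
Each listed point satisfies every original equation (direct substitution).
This is the nonlinear analogue of row-reducing a linear system.

{(4, -3)}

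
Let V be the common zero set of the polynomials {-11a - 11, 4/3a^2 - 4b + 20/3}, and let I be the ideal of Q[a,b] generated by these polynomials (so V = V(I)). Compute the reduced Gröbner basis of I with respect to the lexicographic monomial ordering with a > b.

G = {a + 1, b - 2}

f_1 = -11a - 11, LT = a.
f_2 = 4/3a^2 - 4b + 20/3, LT = a^2.

S(f_1,f_2): lcm = a^2. S = a + 3b - 5.
  leading term a: subtract (-1/11)·f_1 from a + 3b - 5 → 3b - 6
  leading term b: no divisor's leading term divides it; move 3b to the remainder.
  leading term 1: no divisor's leading term divides it; move -6 to the remainder.
  remainder 3b - 6 ≠ 0; add g_3 = 3b - 6 to the basis.

The other S-polynomials (S(f_1,g_3), S(f_2,g_3)) all reduce to 0 modulo the current basis, so we have a Gröbner basis.
Inter-reduce: drop elements whose leading term is divisible by another's, tail-reduce, and make monic.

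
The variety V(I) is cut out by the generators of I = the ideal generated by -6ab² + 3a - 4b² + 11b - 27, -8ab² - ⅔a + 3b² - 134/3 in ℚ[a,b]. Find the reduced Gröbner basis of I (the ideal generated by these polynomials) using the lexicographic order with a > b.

G = {a - 25/14b² + 22/7b + 13/7, b⁴ - 44/25b³ - 7/6b² - 11/75b + 76/25}

f_1 = -6ab² + 3a - 4b² + 11b - 27, LT = ab².
f_2 = -8ab² - ⅔a + 3b² - 134/3, LT = ab².

S(f_1,f_2): lcm = ab². S = -7/12a + 25/24b² - 11/6b - 13/12.
  leading term a: no divisor's leading term divides it; move -7/12a to the remainder.
  leading term b²: no divisor's leading term divides it; move 25/24b² to the remainder.
  leading term b: no divisor's leading term divides it; move -11/6b to the remainder.
  leading term 1: no divisor's leading term divides it; move -13/12 to the remainder.
  remainder -7/12a + 25/24b² - 11/6b - 13/12 ≠ 0; add g_3 = -7/12a + 25/24b² - 11/6b - 13/12 to the basis.

S(f_1,g_3): lcm = ab². S = -½a + 25/14b⁴ - 22/7b³ - 25/21b² - 11/6b + 9/2.
  leading term a: subtract (6/7)·g_3 from -½a + 25/14b⁴ - 22/7b³ - 25/21b² - 11/6b + 9/2 → 25/14b⁴ - 22/7b³ - 25/12b² - 11/42b + 38/7
  leading term b⁴: no divisor's leading term divides it; move 25/14b⁴ to the remainder.
  leading term b³: no divisor's leading term divides it; move -22/7b³ to the remainder.
  leading term b²: no divisor's leading term divides it; move -25/12b² to the remainder.
  leading term b: no divisor's leading term divides it; move -11/42b to the remainder.
  leading term 1: no divisor's leading term divides it; move 38/7 to the remainder.
  remainder 25/14b⁴ - 22/7b³ - 25/12b² - 11/42b + 38/7 ≠ 0; add g_4 = 25/14b⁴ - 22/7b³ - 25/12b² - 11/42b + 38/7 to the basis.

The other S-polynomials (S(f_2,g_3), S(f_1,g_4), S(f_2,g_4), S(g_3,g_4)) all reduce to 0 modulo the current basis, so we have a Gröbner basis.
Inter-reduce: drop elements whose leading term is divisible by another's, tail-reduce, and make monic.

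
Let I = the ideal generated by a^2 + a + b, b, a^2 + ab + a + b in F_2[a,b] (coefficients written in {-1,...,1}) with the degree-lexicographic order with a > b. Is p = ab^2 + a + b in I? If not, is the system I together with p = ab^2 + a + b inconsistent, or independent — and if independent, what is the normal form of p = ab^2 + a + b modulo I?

First compute the reduced Gröbner basis of I by Buchberger's algorithm.
f_1 = a^2 + a + b, LT = a^2.
f_2 = b, LT = b.
f_3 = a^2 + ab + a + b, LT = a^2.

The S-polynomials (S(f_1,f_2), S(f_1,f_3), S(f_2,f_3)) all reduce to 0 modulo the current basis, so we have a Gröbner basis.
Inter-reduce: drop elements whose leading term is divisible by another's, tail-reduce, and make monic.
Reduced Gröbner basis: {a^2 + a, b}.
Label its elements g_1 = a^2 + a, g_2 = b.

Reduce p = ab^2 + a + b modulo G:
  leading term ab^2: subtract (ab)·g_2 from ab^2 + a + b → a + b
  leading term a: no divisor's leading term divides it; move a to the remainder.
  leading term b: subtract (1)·g_2 from b → 0
  normal form = a.
The normal form is nonzero, so p ∉ I. Since p minus its normal form lies in I, I + (p) = I + (r) where r = a; decide whether this ideal is the whole ring.
Run Buchberger on G together with r (pairs among the g_i already reduce to 0 since G is a Gröbner basis):
g_1 = a^2 + a, LT = a^2.
g_2 = b, LT = b.
r = a, LT = a.

The S-polynomials (S(g_1,g_2), S(g_1,r), S(g_2,r)) all reduce to 0 modulo the current basis, so we have a Gröbner basis.
Inter-reduce: drop elements whose leading term is divisible by another's, tail-reduce, and make monic.
Reduced Gröbner basis: {a, b}.
The reduced Gröbner basis of I + (p) is {a, b} ≠ {1}, a proper ideal, so the enlarged system stays consistent: p is independent of I, with normal form a.

The remainder on division by a Gröbner basis is unique — it is the normal form.

ab^2 + a + b is independent of I; its normal form modulo I is a.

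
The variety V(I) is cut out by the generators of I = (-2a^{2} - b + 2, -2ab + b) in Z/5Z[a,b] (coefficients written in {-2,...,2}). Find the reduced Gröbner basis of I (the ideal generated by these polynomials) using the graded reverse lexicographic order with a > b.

G = {a^{2} - 2b - 1, ab + 2b, b^{2} + b}

This is the nonlinear analogue of row-reducing a linear system.

f_1 = -2a^{2} - b + 2, LT = a^{2}.
f_2 = -2ab + b, LT = ab.

S(f_1,f_2): lcm = a^{2}b. S = -2ab - 2b^{2} - b.
  reduce S modulo (f_1, f_2):
  remainder -2b^{2} - 2b ≠ 0; add g_3 = -2b^{2} - 2b to the basis.

The other S-polynomials (S(f_1,g_3), S(f_2,g_3)) all reduce to 0 modulo the current basis, so we have a Gröbner basis.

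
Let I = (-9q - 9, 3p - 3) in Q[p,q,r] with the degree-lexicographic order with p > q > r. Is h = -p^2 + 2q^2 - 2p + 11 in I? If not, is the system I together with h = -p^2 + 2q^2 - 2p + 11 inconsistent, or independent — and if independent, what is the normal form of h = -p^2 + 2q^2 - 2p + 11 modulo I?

First compute the reduced Gröbner basis of I by Buchberger's algorithm.
f_1 = -9q - 9, LT = q.
f_2 = 3p - 3, LT = p.

The S-polynomials (S(f_1,f_2)) all reduce to 0 modulo the current basis, so we have a Gröbner basis.
Inter-reduce: drop elements whose leading term is divisible by another's, tail-reduce, and make monic.
Reduced Gröbner basis: {p - 1, q + 1}.
Label its elements g_1 = p - 1, g_2 = q + 1.

Reduce h = -p^2 + 2q^2 - 2p + 11 modulo G:
  leading term p^2: subtract (-p)·g_1 from -p^2 + 2q^2 - 2p + 11 → 2q^2 - 3p + 11
  leading term q^2: subtract (2q)·g_2 from 2q^2 - 3p + 11 → -3p - 2q + 11
  leading term p: subtract (-3)·g_1 from -3p - 2q + 11 → -2q + 8
  leading term q: subtract (-2)·g_2 from -2q + 8 → 10
  leading term 1: no divisor's leading term divides it; move 10 to the remainder.
  normal form = 10.
The normal form is nonzero, so h ∉ I. Since h minus its normal form lies in I, I + (h) = I + (n) where n = 10; decide whether this ideal is the whole ring.
Here n = 10 is a nonzero constant, hence a unit: 1 ∈ I + (h), the Gröbner basis of I + (h) is {1}, and the enlarged system has no common solution — adjoining h is inconsistent.

Adjoining -p^2 + 2q^2 - 2p + 11 makes the ideal the whole ring: the system is inconsistent.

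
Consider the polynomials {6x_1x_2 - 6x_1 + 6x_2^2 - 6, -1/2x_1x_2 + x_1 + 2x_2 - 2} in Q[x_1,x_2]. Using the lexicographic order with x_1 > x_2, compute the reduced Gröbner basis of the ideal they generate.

f_1 = 6x_1x_2 - 6x_1 + 6x_2^2 - 6, LT = x_1x_2.
f_2 = -1/2x_1x_2 + x_1 + 2x_2 - 2, LT = x_1x_2.

S(f_1,f_2): lcm = x_1x_2. S = x_1 + x_2^2 + 4x_2 - 5.
  leading term x_1: no divisor's leading term divides it; move x_1 to the remainder.
  leading term x_2^2: no divisor's leading term divides it; move x_2^2 to the remainder.
  leading term x_2: no divisor's leading term divides it; move 4x_2 to the remainder.
  leading term 1: no divisor's leading term divides it; move -5 to the remainder.
  remainder x_1 + x_2^2 + 4x_2 - 5 ≠ 0; add g_3 = x_1 + x_2^2 + 4x_2 - 5 to the basis.

S(f_1,g_3): lcm = x_1x_2. S = -x_1 - x_2^3 - 3x_2^2 + 5x_2 - 1.
  leading term x_1: subtract (-1)·g_3 from -x_1 - x_2^3 - 3x_2^2 + 5x_2 - 1 → -x_2^3 - 2x_2^2 + 9x_2 - 6
  leading term x_2^3: no divisor's leading term divides it; move -x_2^3 to the remainder.
  leading term x_2^2: no divisor's leading term divides it; move -2x_2^2 to the remainder.
  leading term x_2: no divisor's leading term divides it; move 9x_2 to the remainder.
  leading term 1: no divisor's leading term divides it; move -6 to the remainder.
  remainder -x_2^3 - 2x_2^2 + 9x_2 - 6 ≠ 0; add g_4 = -x_2^3 - 2x_2^2 + 9x_2 - 6 to the basis.

The other S-polynomials (S(f_2,g_3), S(f_1,g_4), S(f_2,g_4), S(g_3,g_4)) all reduce to 0 modulo the current basis, so we have a Gröbner basis.
Inter-reduce: drop elements whose leading term is divisible by another's, tail-reduce, and make monic.

G = {x_1 + x_2^2 + 4x_2 - 5, x_2^3 + 2x_2^2 - 9x_2 + 6}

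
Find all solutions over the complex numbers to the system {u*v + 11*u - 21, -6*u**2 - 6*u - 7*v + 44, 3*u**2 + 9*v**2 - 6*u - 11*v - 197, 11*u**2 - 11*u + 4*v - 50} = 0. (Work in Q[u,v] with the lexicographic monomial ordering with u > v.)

Compute a lex Gröbner basis by Buchberger's algorithm.
f_1 = u*v + 11*u - 21, LT = u*v.
f_2 = -6*u**2 - 6*u - 7*v + 44, LT = u**2.
f_3 = 3*u**2 - 6*u + 9*v**2 - 11*v - 197, LT = u**2.
f_4 = 11*u**2 - 11*u + 4*v - 50, LT = u**2.

S(f_1,f_2): lcm = u**2*v. S = 11*u**2 - u*v - 21*u - 7/6*v**2 + 22/3*v.
  reduce S modulo (f_1, f_2, f_3, f_4):
  remainder -21*u - 7/6*v**2 - 11/2*v + 179/3 ≠ 0; add h_5 = -21*u - 7/6*v**2 - 11/2*v + 179/3 to the basis.

S(f_1,f_3): lcm = u**2*v. S = 11*u**2 + 2*u*v - 21*u - 3*v**3 + 11/3*v**2 + 197/3*v.
  reduce S modulo (f_1, f_2, f_3, f_4, h_5):
  remainder -3*v**3 + 20/3*v**2 + 2813/42*v - 646/21 ≠ 0; add h_6 = -3*v**3 + 20/3*v**2 + 2813/42*v - 646/21 to the basis.

S(f_1,f_4): lcm = u**2*v. S = 11*u**2 + u*v - 21*u - 4/11*v**2 + 50/11*v.
  reduce S modulo (f_1, f_2, f_3, f_4, h_5, h_6):
  remainder 401/198*v**2 + 229/77*v - 1292/63 ≠ 0; add h_7 = 401/198*v**2 + 229/77*v - 1292/63 to the basis.

S(f_2,f_3): lcm = u**2. S = 3*u - 3*v**2 + 29/6*v + 175/3.
  reduce S modulo (f_1, f_2, f_3, f_4, h_5, h_6, h_7):
  remainder 73244/8421*v + 292976/8421 ≠ 0; add h_8 = 73244/8421*v + 292976/8421 to the basis.

The other S-polynomials (S(f_2,f_4), S(f_3,f_4), S(f_1,h_5), S(f_2,h_5), S(f_3,h_5), S(f_4,h_5), S(f_1,h_6), S(f_2,h_6), S(f_3,h_6), S(f_4,h_6), S(h_5,h_6), S(f_1,h_7), S(f_2,h_7), S(f_3,h_7), S(f_4,h_7), S(h_5,h_7), S(h_6,h_7), S(f_1,h_8), S(f_2,h_8), S(f_3,h_8), S(f_4,h_8), S(h_5,h_8), S(h_6,h_8), S(h_7,h_8)) all reduce to 0 modulo the current basis, so we have a Gröbner basis.
Inter-reduce: drop elements whose leading term is divisible by another's, tail-reduce, and make monic.
Reduced Gröbner basis: {u - 3, v + 4}.

Since the basis is lex-ordered, v + 4 is univariate in v. Its roots are {-4}. Back-substituting each root into the other basis elements fixes the other coordinates.
  v = -4: the earlier basis element becomes u - 3 = 0, giving u = 3 — point (3, -4).

{(3, -4)}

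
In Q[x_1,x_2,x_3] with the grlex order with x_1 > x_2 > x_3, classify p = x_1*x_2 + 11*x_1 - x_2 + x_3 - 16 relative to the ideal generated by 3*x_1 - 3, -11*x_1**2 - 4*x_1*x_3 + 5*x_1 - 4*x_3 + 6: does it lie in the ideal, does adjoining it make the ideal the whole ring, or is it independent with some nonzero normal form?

First compute the reduced Gröbner basis of I by Buchberger's algorithm.
f_1 = 3*x_1 - 3, LT = x_1.
f_2 = -11*x_1**2 - 4*x_1*x_3 + 5*x_1 - 4*x_3 + 6, LT = x_1**2.

S(f_1,f_2): lcm = x_1**2. S = -4/11*x_1*x_3 - 6/11*x_1 - 4/11*x_3 + 6/11.
  leading term x_1*x_3: subtract (-4/33*x_3)·f_1 from -4/11*x_1*x_3 - 6/11*x_1 - 4/11*x_3 + 6/11 → -6/11*x_1 - 8/11*x_3 + 6/11
  leading term x_1: subtract (-2/11)·f_1 from -6/11*x_1 - 8/11*x_3 + 6/11 → -8/11*x_3
  leading term x_3: no divisor's leading term divides it; move -8/11*x_3 to the remainder.
  remainder -8/11*x_3 ≠ 0; add h_3 = -8/11*x_3 to the basis.

The other S-polynomials (S(f_1,h_3), S(f_2,h_3)) all reduce to 0 modulo the current basis, so we have a Gröbner basis.
Inter-reduce: drop elements whose leading term is divisible by another's, tail-reduce, and make monic.
Reduced Gröbner basis: {x_1 - 1, x_3}.
Label its elements g_1 = x_1 - 1, g_2 = x_3.

Reduce p = x_1*x_2 + 11*x_1 - x_2 + x_3 - 16 modulo G:
  leading term x_1*x_2: subtract (x_2)·g_1 from x_1*x_2 + 11*x_1 - x_2 + x_3 - 16 → 11*x_1 + x_3 - 16
  leading term x_1: subtract (11)·g_1 from 11*x_1 + x_3 - 16 → x_3 - 5
  leading term x_3: subtract (1)·g_2 from x_3 - 5 → -5
  leading term 1: no divisor's leading term divides it; move -5 to the remainder.
  normal form = -5.
The normal form is nonzero, so p ∉ I. Since p minus its normal form lies in I, I + (p) = I + (r) where r = -5; decide whether this ideal is the whole ring.
Here r = -5 is a nonzero constant, hence a unit: 1 ∈ I + (p), the Gröbner basis of I + (p) is {1}, and the enlarged system has no common solution — adjoining p is inconsistent.

Adjoining x_1*x_2 + 11*x_1 - x_2 + x_3 - 16 makes the ideal the whole ring: the system is inconsistent.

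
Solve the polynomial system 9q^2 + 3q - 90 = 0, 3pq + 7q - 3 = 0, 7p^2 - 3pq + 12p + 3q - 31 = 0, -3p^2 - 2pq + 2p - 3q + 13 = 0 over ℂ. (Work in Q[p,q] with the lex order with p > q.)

{(-2, 3)}

Compute a lex Gröbner basis by Buchberger's algorithm.
f_1 = 9q^2 + 3q - 90, LT = q^2.
f_2 = 3pq + 7q - 3, LT = pq.
f_3 = 7p^2 - 3pq + 12p + 3q - 31, LT = p^2.
f_4 = -3p^2 - 2pq + 2p - 3q + 13, LT = p^2.

S(f_1,f_2): lcm = pq^2. S = 1/3pq - 10p - 7/3q^2 + q.
  leading term pq: subtract (1/9)·f_2 from 1/3pq - 10p - 7/3q^2 + q → -10p - 7/3q^2 + 2/9q + 1/3
  leading term p: no divisor's leading term divides it; move -10p to the remainder.
  leading term q^2: subtract (-7/27)·f_1 from -7/3q^2 + 2/9q + 1/3 → q - 23
  leading term q: no divisor's leading term divides it; move q to the remainder.
  leading term 1: no divisor's leading term divides it; move -23 to the remainder.
  remainder -10p + q - 23 ≠ 0; add h_5 = -10p + q - 23 to the basis.

S(f_2,f_3): lcm = p^2q. S = 3/7pq^2 + 13/21pq - p - 3/7q^2 + 31/7q.
  leading term pq^2: subtract (1/21p)·f_1 from 3/7pq^2 + 13/21pq - p - 3/7q^2 + 31/7q → 10/21pq + 23/7p - 3/7q^2 + 31/7q
  leading term pq: subtract (10/63)·f_2 from 10/21pq + 23/7p - 3/7q^2 + 31/7q → 23/7p - 3/7q^2 + 209/63q + 10/21
  leading term p: subtract (-23/70)·h_5 from 23/7p - 3/7q^2 + 209/63q + 10/21 → -3/7q^2 + 2297/630q - 1487/210
  leading term q^2: subtract (-1/21)·f_1 from -3/7q^2 + 2297/630q - 1487/210 → 341/90q - 341/30
  leading term q: no divisor's leading term divides it; move 341/90q to the remainder.
  leading term 1: no divisor's leading term divides it; move -341/30 to the remainder.
  remainder 341/90q - 341/30 ≠ 0; add h_6 = 341/90q - 341/30 to the basis.

The other S-polynomials (S(f_1,f_3), S(f_1,f_4), S(f_2,f_4), S(f_3,f_4), S(f_1,h_5), S(f_2,h_5), S(f_3,h_5), S(f_4,h_5), S(f_1,h_6), S(f_2,h_6), S(f_3,h_6), S(f_4,h_6), S(h_5,h_6)) all reduce to 0 modulo the current basis, so we have a Gröbner basis.
Inter-reduce: drop elements whose leading term is divisible by another's, tail-reduce, and make monic.
Reduced Gröbner basis: {p + 2, q - 3}.

From the last basis element, q - 3 = 0, so q takes values in {3}. Each choice, substituted upward through the basis, yields the corresponding point(s) of the solution set.
  q = 3: the earlier basis element becomes p + 2 = 0, giving p = -2 — point (-2, 3).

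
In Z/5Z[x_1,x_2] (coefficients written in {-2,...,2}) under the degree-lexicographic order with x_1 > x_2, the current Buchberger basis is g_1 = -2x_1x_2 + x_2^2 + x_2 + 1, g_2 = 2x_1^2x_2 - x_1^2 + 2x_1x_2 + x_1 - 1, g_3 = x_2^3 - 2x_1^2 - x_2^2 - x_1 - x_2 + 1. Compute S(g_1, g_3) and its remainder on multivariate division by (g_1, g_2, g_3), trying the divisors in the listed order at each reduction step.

S(g_1, g_3) = 2x_2^4 + 2x_1^3 + x_1x_2^2 + 2x_2^3 + x_1^2 + x_1x_2 + 2x_2^2 - x_1; remainder on division = 2x_1^3 + 2x_1^2 + x_2^2 - x_1 + 2.

lcm(LM(g_1), LM(g_3)) = x_1x_2^3.
S = (lcm/LT(g_1))·g_1 − (lcm/LT(g_3))·g_3 = 2x_2^4 + 2x_1^3 + x_1x_2^2 + 2x_2^3 + x_1^2 + x_1x_2 + 2x_2^2 - x_1.
Reduce S modulo (g_1, g_2, g_3) in that order:
  leading term x_2^4: subtract (2x_2)·g_3 from 2x_2^4 + 2x_1^3 + x_1x_2^2 + 2x_2^3 + x_1^2 + x_1x_2 + 2x_2^2 - x_1 → 2x_1^3 - x_1^2x_2 + x_1x_2^2 - x_2^3 + x_1^2 - 2x_1x_2 - x_2^2 - x_1 - 2x_2
  leading term x_1^3: no divisor's leading term divides it; move 2x_1^3 to the remainder.
  leading term x_1^2x_2: subtract (-2x_1)·g_1 from -x_1^2x_2 + x_1x_2^2 - x_2^3 + x_1^2 - 2x_1x_2 - x_2^2 - x_1 - 2x_2 → -2x_1x_2^2 - x_2^3 + x_1^2 - x_2^2 + x_1 - 2x_2
  leading term x_1x_2^2: subtract (x_2)·g_1 from -2x_1x_2^2 - x_2^3 + x_1^2 - x_2^2 + x_1 - 2x_2 → -2x_2^3 + x_1^2 - 2x_2^2 + x_1 + 2x_2
  leading term x_2^3: subtract (-2)·g_3 from -2x_2^3 + x_1^2 - 2x_2^2 + x_1 + 2x_2 → 2x_1^2 + x_2^2 - x_1 + 2
  leading term x_1^2: no divisor's leading term divides it; move 2x_1^2 to the remainder.
  leading term x_2^2: no divisor's leading term divides it; move x_2^2 to the remainder.
  leading term x_1: no divisor's leading term divides it; move -x_1 to the remainder.
  leading term 1: no divisor's leading term divides it; move 2 to the remainder.
The remainder 2x_1^3 + 2x_1^2 + x_2^2 - x_1 + 2 is nonzero, so it would be added as the next basis element.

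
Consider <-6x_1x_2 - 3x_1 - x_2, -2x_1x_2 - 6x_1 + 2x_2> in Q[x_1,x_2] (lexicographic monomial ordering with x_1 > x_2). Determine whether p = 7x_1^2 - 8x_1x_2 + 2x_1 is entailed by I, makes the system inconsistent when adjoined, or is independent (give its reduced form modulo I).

7x_1^2 - 8x_1x_2 + 2x_1 is independent of I; its normal form modulo I is 212/75x_2.

First compute the reduced Gröbner basis of I by Buchberger's algorithm.
f_1 = -6x_1x_2 - 3x_1 - x_2, LT = x_1x_2.
f_2 = -2x_1x_2 - 6x_1 + 2x_2, LT = x_1x_2.

S(f_1,f_2): lcm = x_1x_2. S = -5/2x_1 + 7/6x_2.
  leading term x_1: no divisor's leading term divides it; move -5/2x_1 to the remainder.
  leading term x_2: no divisor's leading term divides it; move 7/6x_2 to the remainder.
  remainder -5/2x_1 + 7/6x_2 ≠ 0; add h_3 = -5/2x_1 + 7/6x_2 to the basis.

S(f_1,h_3): lcm = x_1x_2. S = 1/2x_1 + 7/15x_2^2 + 1/6x_2.
  leading term x_1: subtract (-1/5)·h_3 from 1/2x_1 + 7/15x_2^2 + 1/6x_2 → 7/15x_2^2 + 2/5x_2
  leading term x_2^2: no divisor's leading term divides it; move 7/15x_2^2 to the remainder.
  leading term x_2: no divisor's leading term divides it; move 2/5x_2 to the remainder.
  remainder 7/15x_2^2 + 2/5x_2 ≠ 0; add h_4 = 7/15x_2^2 + 2/5x_2 to the basis.

The other S-polynomials (S(f_2,h_3), S(f_1,h_4), S(f_2,h_4), S(h_3,h_4)) all reduce to 0 modulo the current basis, so we have a Gröbner basis.
Inter-reduce: drop elements whose leading term is divisible by another's, tail-reduce, and make monic.
Reduced Gröbner basis: {x_1 - 7/15x_2, x_2^2 + 6/7x_2}.
Label its elements g_1 = x_1 - 7/15x_2, g_2 = x_2^2 + 6/7x_2.

Reduce p = 7x_1^2 - 8x_1x_2 + 2x_1 modulo G:
  leading term x_1^2: subtract (7x_1)·g_1 from 7x_1^2 - 8x_1x_2 + 2x_1 → -71/15x_1x_2 + 2x_1
  leading term x_1x_2: subtract (-71/15x_2)·g_1 from -71/15x_1x_2 + 2x_1 → 2x_1 - 497/225x_2^2
  leading term x_1: subtract (2)·g_1 from 2x_1 - 497/225x_2^2 → -497/225x_2^2 + 14/15x_2
  leading term x_2^2: subtract (-497/225)·g_2 from -497/225x_2^2 + 14/15x_2 → 212/75x_2
  leading term x_2: no divisor's leading term divides it; move 212/75x_2 to the remainder.
  normal form = 212/75x_2.
The normal form is nonzero, so p ∉ I. Since p minus its normal form lies in I, I + (p) = I + (r) where r = 212/75x_2; decide whether this ideal is the whole ring.
Run Buchberger on G together with r (pairs among the g_i already reduce to 0 since G is a Gröbner basis):
g_1 = x_1 - 7/15x_2, LT = x_1.
g_2 = x_2^2 + 6/7x_2, LT = x_2^2.
r = 212/75x_2, LT = x_2.

The S-polynomials (S(g_1,g_2), S(g_1,r), S(g_2,r)) all reduce to 0 modulo the current basis, so we have a Gröbner basis.
Inter-reduce: drop elements whose leading term is divisible by another's, tail-reduce, and make monic.
Reduced Gröbner basis: {x_1, x_2}.
The reduced Gröbner basis of I + (p) is {x_1, x_2} ≠ {1}, a proper ideal, so the enlarged system stays consistent: p is independent of I, with normal form 212/75x_2.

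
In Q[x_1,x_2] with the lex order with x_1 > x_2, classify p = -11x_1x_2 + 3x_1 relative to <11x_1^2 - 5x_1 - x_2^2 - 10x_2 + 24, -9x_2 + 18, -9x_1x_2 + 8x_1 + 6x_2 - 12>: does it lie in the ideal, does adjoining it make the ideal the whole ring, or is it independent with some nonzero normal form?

-11x_1x_2 + 3x_1 lies in I (it reduces to 0).

First compute the reduced Gröbner basis of I by Buchberger's algorithm.
f_1 = 11x_1^2 - 5x_1 - x_2^2 - 10x_2 + 24, LT = x_1^2.
f_2 = -9x_2 + 18, LT = x_2.
f_3 = -9x_1x_2 + 8x_1 + 6x_2 - 12, LT = x_1x_2.

S(f_1,f_3): lcm = x_1^2x_2. S = 8/9x_1^2 + 7/33x_1x_2 - 4/3x_1 - 1/11x_2^3 - 10/11x_2^2 + 24/11x_2.
  leading term x_1^2: subtract (8/99)·f_1 from 8/9x_1^2 + 7/33x_1x_2 - 4/3x_1 - 1/11x_2^3 - 10/11x_2^2 + 24/11x_2 → 7/33x_1x_2 - 92/99x_1 - 1/11x_2^3 - 82/99x_2^2 + 296/99x_2 - 64/33
  leading term x_1x_2: subtract (-7/297x_1)·f_2 from 7/33x_1x_2 - 92/99x_1 - 1/11x_2^3 - 82/99x_2^2 + 296/99x_2 - 64/33 → -50/99x_1 - 1/11x_2^3 - 82/99x_2^2 + 296/99x_2 - 64/33
  leading term x_1: no divisor's leading term divides it; move -50/99x_1 to the remainder.
  leading term x_2^3: subtract (1/99x_2^2)·f_2 from -1/11x_2^3 - 82/99x_2^2 + 296/99x_2 - 64/33 → -100/99x_2^2 + 296/99x_2 - 64/33
  leading term x_2^2: subtract (100/891x_2)·f_2 from -100/99x_2^2 + 296/99x_2 - 64/33 → 32/33x_2 - 64/33
  leading term x_2: subtract (-32/297)·f_2 from 32/33x_2 - 64/33 → 0
  remainder -50/99x_1 ≠ 0; add h_4 = -50/99x_1 to the basis.

The other S-polynomials (S(f_1,f_2), S(f_2,f_3), S(f_1,h_4), S(f_2,h_4), S(f_3,h_4)) all reduce to 0 modulo the current basis, so we have a Gröbner basis.
Inter-reduce: drop elements whose leading term is divisible by another's, tail-reduce, and make monic.
Reduced Gröbner basis: {x_1, x_2 - 2}.
Label its elements g_1 = x_1, g_2 = x_2 - 2.

Reduce p = -11x_1x_2 + 3x_1 modulo G:
  leading term x_1x_2: subtract (-11x_2)·g_1 from -11x_1x_2 + 3x_1 → 3x_1
  leading term x_1: subtract (3)·g_1 from 3x_1 → 0
  normal form = 0.
Since the normal form is 0, p ∈ I.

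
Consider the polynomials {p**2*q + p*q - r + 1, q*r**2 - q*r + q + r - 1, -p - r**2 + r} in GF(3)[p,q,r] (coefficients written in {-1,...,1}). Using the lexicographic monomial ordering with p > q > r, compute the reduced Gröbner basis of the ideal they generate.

G = {p + r**2 - r, q + r**3 + r**2 + 1, r**5 - r**2 + r - 1}

Buchberger's algorithm terminates because the ascending chain of leading-term ideals stabilizes.

f_1 = p**2*q + p*q - r + 1, LT = p**2*q.
f_2 = q*r**2 - q*r + q + r - 1, LT = q*r**2.
f_3 = -p - r**2 + r, LT = p.

S(f_1,f_2): lcm = p**2*q*r**2. S = p**2*q*r - p**2*q - p**2*r + p**2 + p*q*r**2 - r**3 + r**2.
  leading term p**2*q*r: subtract (r)·f_1 from p**2*q*r - p**2*q - p**2*r + p**2 + p*q*r**2 - r**3 + r**2 → -p**2*q - p**2*r + p**2 + p*q*r**2 - p*q*r - r**3 - r**2 - r
  leading term p**2*q: subtract (-1)·f_1 from -p**2*q - p**2*r + p**2 + p*q*r**2 - p*q*r - r**3 - r**2 - r → -p**2*r + p**2 + p*q*r**2 - p*q*r + p*q - r**3 - r**2 + r + 1
  leading term p**2*r: subtract (p*r)·f_3 from -p**2*r + p**2 + p*q*r**2 - p*q*r + p*q - r**3 - r**2 + r + 1 → p**2 + p*q*r**2 - p*q*r + p*q + p*r**3 - p*r**2 - r**3 - r**2 + r + 1
  leading term p**2: subtract (-p)·f_3 from p**2 + p*q*r**2 - p*q*r + p*q + p*r**3 - p*r**2 - r**3 - r**2 + r + 1 → p*q*r**2 - p*q*r + p*q + p*r**3 + p*r**2 + p*r - r**3 - r**2 + r + 1
  leading term p*q*r**2: subtract (p)·f_2 from p*q*r**2 - p*q*r + p*q + p*r**3 + p*r**2 + p*r - r**3 - r**2 + r + 1 → p*r**3 + p*r**2 + p - r**3 - r**2 + r + 1
  leading term p*r**3: subtract (-r**3)·f_3 from p*r**3 + p*r**2 + p - r**3 - r**2 + r + 1 → p*r**2 + p - r**5 + r**4 - r**3 - r**2 + r + 1
  leading term p*r**2: subtract (-r**2)·f_3 from p*r**2 + p - r**5 + r**4 - r**3 - r**2 + r + 1 → p - r**5 - r**2 + r + 1
  leading term p: subtract (-1)·f_3 from p - r**5 - r**2 + r + 1 → -r**5 + r**2 - r + 1
  leading term r**5: no divisor's leading term divides it; move -r**5 to the remainder.
  leading term r**2: no divisor's leading term divides it; move r**2 to the remainder.
  leading term r: no divisor's leading term divides it; move -r to the remainder.
  leading term 1: no divisor's leading term divides it; move 1 to the remainder.
  remainder -r**5 + r**2 - r + 1 ≠ 0; add g_4 = -r**5 + r**2 - r + 1 to the basis.

S(f_1,f_3): lcm = p**2*q. S = -p*q*r**2 + p*q*r + p*q - r + 1.
  leading term p*q*r**2: subtract (-p)·f_2 from -p*q*r**2 + p*q*r + p*q - r + 1 → -p*q + p*r - p - r + 1
  leading term p*q: subtract (q)·f_3 from -p*q + p*r - p - r + 1 → p*r - p + q*r**2 - q*r - r + 1
  leading term p*r: subtract (-r)·f_3 from p*r - p + q*r**2 - q*r - r + 1 → -p + q*r**2 - q*r - r**3 + r**2 - r + 1
  leading term p: subtract (1)·f_3 from -p + q*r**2 - q*r - r**3 + r**2 - r + 1 → q*r**2 - q*r - r**3 - r**2 + r + 1
  leading term q*r**2: subtract (1)·f_2 from q*r**2 - q*r - r**3 - r**2 + r + 1 → -q - r**3 - r**2 - 1
  leading term q: no divisor's leading term divides it; move -q to the remainder.
  leading term r**3: no divisor's leading term divides it; move -r**3 to the remainder.
  leading term r**2: no divisor's leading term divides it; move -r**2 to the remainder.
  leading term 1: no divisor's leading term divides it; move -1 to the remainder.
  remainder -q - r**3 - r**2 - 1 ≠ 0; add g_5 = -q - r**3 - r**2 - 1 to the basis.

The other S-polynomials (S(f_2,f_3), S(f_1,g_4), S(f_2,g_4), S(f_3,g_4), S(f_1,g_5), S(f_2,g_5), S(f_3,g_5), S(g_4,g_5)) all reduce to 0 modulo the current basis, so we have a Gröbner basis.
Inter-reduce: drop elements whose leading term is divisible by another's, tail-reduce, and make monic.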